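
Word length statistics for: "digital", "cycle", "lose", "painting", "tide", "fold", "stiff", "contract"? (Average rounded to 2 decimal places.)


Lengths: "digital"=7, "cycle"=5, "lose"=4, "painting"=8, "tide"=4, "fold"=4, "stiff"=5, "contract"=8
Sum = 45, Count = 8
Average = 45/8 = 5.63
= avg=5.63, min=4, max=8


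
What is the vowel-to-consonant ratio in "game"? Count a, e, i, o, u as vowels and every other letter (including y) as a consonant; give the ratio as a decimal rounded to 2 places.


Word: "game"
Vowels (a,e,i,o,u): 2
Consonants: 2
Ratio = 2/2
= 1.00


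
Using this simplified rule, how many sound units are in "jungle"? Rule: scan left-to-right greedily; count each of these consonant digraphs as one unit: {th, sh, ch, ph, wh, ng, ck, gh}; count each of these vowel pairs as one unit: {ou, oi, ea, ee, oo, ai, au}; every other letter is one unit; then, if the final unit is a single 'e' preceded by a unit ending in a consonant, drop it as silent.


Word: "jungle" (6 letters)
Left-to-right scan:
  (1) 'j' (letter)
  (2) 'u' (letter)
  (3) 'ng' (digraph)
  (4) 'l' (letter)
  (5) 'e' (letter)
Units from scan: 5
Final unit is 'e' after a consonant -> drop as silent (-1)
Sound units = 4 units


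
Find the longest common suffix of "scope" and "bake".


Word 1: "scope"
Word 2: "bake"
Comparing from end:
  Pos -1: 'e' == 'e'
  Pos -2: 'p' != 'k' (stop)
LCS = "e" (length 1)


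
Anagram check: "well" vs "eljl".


Word 1: "well" → sorted: ellw
Word 2: "eljl" → sorted: ejll
Same letters? ellw != ejll
Anagram = No


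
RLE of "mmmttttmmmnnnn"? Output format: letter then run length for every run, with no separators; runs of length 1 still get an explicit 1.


String: "mmmttttmmmnnnn"
Scanning for consecutive runs:
  'm' x 3
  't' x 4
  'm' x 3
  'n' x 4
RLE = "m3t4m3n4"


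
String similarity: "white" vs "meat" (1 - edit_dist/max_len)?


Word 1: "white" (length 5)
Word 2: "meat" (length 4)
One optimal edit sequence:
  1. substitute 'w' -> 'm'  (+1)
  2. substitute 'h' -> 'e'  (+1)
  3. substitute 'i' -> 'a'  (+1)
  4. keep 't'
  5. delete 'e'  (+1)
Edit distance = 4
Max length = max(5, 4) = 5
Similarity = 1 - 4/5
= 0.2000


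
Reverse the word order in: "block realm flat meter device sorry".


Original: "block realm flat meter device sorry"
Words (1..n): block | realm | flat | meter | device | sorry
Reversed (n..1): sorry | device | meter | flat | realm | block
Result = "sorry device meter flat realm block"


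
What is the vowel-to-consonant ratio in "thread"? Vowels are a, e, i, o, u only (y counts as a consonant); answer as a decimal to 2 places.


Word: "thread"
Vowels (a,e,i,o,u): 2
Consonants: 4
Ratio = 2/4
= 0.50


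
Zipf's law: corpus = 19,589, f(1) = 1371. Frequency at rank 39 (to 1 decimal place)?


Zipf's law: f(r) = f(1) / r
f(1) = 1371
f(39) = 1371 / 39
= 35.2 occurrences


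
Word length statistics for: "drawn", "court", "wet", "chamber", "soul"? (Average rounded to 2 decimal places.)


Lengths: "drawn"=5, "court"=5, "wet"=3, "chamber"=7, "soul"=4
Sum = 24, Count = 5
Average = 24/5 = 4.80
= avg=4.80, min=3, max=7


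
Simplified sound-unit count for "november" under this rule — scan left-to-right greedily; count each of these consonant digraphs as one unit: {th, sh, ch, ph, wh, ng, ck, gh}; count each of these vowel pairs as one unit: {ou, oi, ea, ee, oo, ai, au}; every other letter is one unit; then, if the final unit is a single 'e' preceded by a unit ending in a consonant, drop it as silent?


Word: "november" (8 letters)
Left-to-right scan:
  [1] 'n' (letter)
  [2] 'o' (letter)
  [3] 'v' (letter)
  [4] 'e' (letter)
  [5] 'm' (letter)
  [6] 'b' (letter)
  [7] 'e' (letter)
  [8] 'r' (letter)
Units from scan: 8
Sound units = 8 units


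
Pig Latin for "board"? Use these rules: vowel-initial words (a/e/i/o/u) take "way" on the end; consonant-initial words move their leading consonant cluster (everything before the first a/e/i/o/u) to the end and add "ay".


Word: "board"
Starts with consonant(s) → move to end, add 'ay'
Consonant cluster: "b"
Pig Latin = "oardbay"


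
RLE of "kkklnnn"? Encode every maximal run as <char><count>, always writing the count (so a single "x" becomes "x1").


String: "kkklnnn"
Scanning for consecutive runs:
  'k' x 3
  'l' x 1
  'n' x 3
RLE = "k3l1n3"


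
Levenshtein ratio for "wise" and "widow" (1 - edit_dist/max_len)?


Word 1: "wise" (length 4)
Word 2: "widow" (length 5)
One optimal edit sequence:
  1. keep 'w'
  2. keep 'i'
  3. insert 'd'  (+1)
  4. substitute 's' -> 'o'  (+1)
  5. substitute 'e' -> 'w'  (+1)
Edit distance = 3
Max length = max(4, 5) = 5
Similarity = 1 - 3/5
= 0.4000


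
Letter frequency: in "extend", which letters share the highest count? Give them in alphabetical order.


Word: "extend"
Letter counts:
  'd': 1
  'e': 2
  'n': 1
  't': 1
  'x': 1
Maximum count = 2
Most frequent = 'e' (2 times each)


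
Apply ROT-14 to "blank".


Word: "blank"
Shift: 14
Each letter → (letter + shift) mod 26:
  'b' (1) + 14 = 15 → 'p'
  'l' (11) + 14 = 25 → 'z'
  'a' (0) + 14 = 14 → 'o'
  'n' (13) + 14 = 1 → 'b'
  'k' (10) + 14 = 24 → 'y'
Result = "pzoby"


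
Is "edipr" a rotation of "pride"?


Word: "pride", Candidate: "edipr"
Method: check if candidate is substring of word+word
"pridepride" contains "edipr"? No
Is rotation = No


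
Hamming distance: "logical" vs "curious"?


Comparing character by character (same length = 7):
  Pos 0: 'l' vs 'c' !=
  Pos 1: 'o' vs 'u' !=
  Pos 2: 'g' vs 'r' !=
  Pos 3: 'i' vs 'i' =
  Pos 4: 'c' vs 'o' !=
  Pos 5: 'a' vs 'u' !=
  Pos 6: 'l' vs 's' !=
Hamming distance = 6


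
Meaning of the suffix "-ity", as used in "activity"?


Suffix: -ity
As in: activity -> active + -ity, with a spelling change
Meaning = quality of


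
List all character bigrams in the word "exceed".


Word: "exceed" (length 6)
Number of bigrams = 6 - 2 + 1 = 5
  Position 0: "ex"
  Position 1: "xc"
  Position 2: "ce"
  Position 3: "ee"
  Position 4: "ed"
Bigrams = "ex", "xc", "ce", "ee", "ed"


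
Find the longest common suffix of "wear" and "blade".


Word 1: "wear"
Word 2: "blade"
Comparing from end:
  Pos -1: 'r' != 'e' (stop)
LCS = "" (length 0)


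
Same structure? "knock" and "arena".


Pattern of "knock": [0, 1, 2, 3, 0]
Pattern of "arena": [0, 1, 2, 3, 0]
Patterns match
Same pattern = Yes


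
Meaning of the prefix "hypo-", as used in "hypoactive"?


Prefix: hypo-
As in: hypoactive -> hypo- + active
Meaning = under / below normal


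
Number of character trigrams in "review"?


Word: "review" (length 6)
Number of 3-grams = length - 3 + 1 = 6 - 3 + 1
= 4


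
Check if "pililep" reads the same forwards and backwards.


Word: "pililep"
Reversed: "pelilip"
Forward == Backward? pililep != pelilip
Palindrome = No


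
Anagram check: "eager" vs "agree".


Word 1: "eager" → sorted: aeegr
Word 2: "agree" → sorted: aeegr
Same letters? aeegr == aeegr
Anagram = Yes


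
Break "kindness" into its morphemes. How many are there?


Word: "kindness"
Morphemes: kind + -ness
Each morpheme carries meaning
= 2 morphemes


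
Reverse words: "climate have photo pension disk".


Original: "climate have photo pension disk"
Words (1..n): climate | have | photo | pension | disk
Reversed (n..1): disk | pension | photo | have | climate
Result = "disk pension photo have climate"


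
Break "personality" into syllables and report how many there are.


Word: "personality"
Syllable breakdown: per-son-al-i-ty
Counting: 5 parts
= 5 syllables


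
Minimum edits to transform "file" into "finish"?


Word 1: "file" (length 4)
Word 2: "finish" (length 6)
One optimal edit sequence (insert/delete/substitute each cost 1):
  1. keep 'f'
  2. insert 'i'  (+1)
  3. insert 'n'  (+1)
  4. keep 'i'
  5. substitute 'l' -> 's'  (+1)
  6. substitute 'e' -> 'h'  (+1)
Total edit operations: 4
Edit distance = 4


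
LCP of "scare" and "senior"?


Word 1: "scare"
Word 2: "senior"
Comparing from start:
  Pos 0: 's' == 's'
  Pos 1: 'c' != 'e' (stop)
LCP = "s" (length 1)


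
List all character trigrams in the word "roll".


Word: "roll" (length 4)
Number of trigrams = 4 - 3 + 1 = 2
  Position 0: "rol"
  Position 1: "oll"
Trigrams = "rol", "oll"


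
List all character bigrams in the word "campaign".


Word: "campaign" (length 8)
Number of bigrams = 8 - 2 + 1 = 7
  Position 0: "ca"
  Position 1: "am"
  Position 2: "mp"
  Position 3: "pa"
  Position 4: "ai"
  Position 5: "ig"
  Position 6: "gn"
Bigrams = "ca", "am", "mp", "pa", "ai", "ig", "gn"


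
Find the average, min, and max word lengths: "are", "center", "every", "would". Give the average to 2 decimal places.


Lengths: "are"=3, "center"=6, "every"=5, "would"=5
Sum = 19, Count = 4
Average = 19/4 = 4.75
= avg=4.75, min=3, max=6


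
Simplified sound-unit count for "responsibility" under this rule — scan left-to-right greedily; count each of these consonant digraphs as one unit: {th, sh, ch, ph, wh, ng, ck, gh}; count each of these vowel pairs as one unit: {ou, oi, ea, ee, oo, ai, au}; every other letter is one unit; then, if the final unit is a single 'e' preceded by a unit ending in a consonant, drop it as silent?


Word: "responsibility" (14 letters)
Left-to-right scan:
  (1) 'r' (letter)
  (2) 'e' (letter)
  (3) 's' (letter)
  (4) 'p' (letter)
  (5) 'o' (letter)
  (6) 'n' (letter)
  (7) 's' (letter)
  (8) 'i' (letter)
  (9) 'b' (letter)
  (10) 'i' (letter)
  (11) 'l' (letter)
  (12) 'i' (letter)
  (13) 't' (letter)
  (14) 'y' (letter)
Units from scan: 14
Sound units = 14 units


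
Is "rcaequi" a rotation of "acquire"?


Word: "acquire", Candidate: "rcaequi"
Method: check if candidate is substring of word+word
"acquireacquire" contains "rcaequi"? No
Is rotation = No


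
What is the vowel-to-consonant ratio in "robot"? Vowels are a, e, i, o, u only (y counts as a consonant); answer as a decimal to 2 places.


Word: "robot"
Vowels (a,e,i,o,u): 2
Consonants: 3
Ratio = 2/3
= 0.67


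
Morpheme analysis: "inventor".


Word: "inventor"
Morphemes: invent + -or
Each morpheme carries meaning
= 2 morphemes


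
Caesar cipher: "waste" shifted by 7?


Word: "waste"
Shift: 7
Each letter → (letter + shift) mod 26:
  'w' (22) + 7 = 3 → 'd'
  'a' (0) + 7 = 7 → 'h'
  's' (18) + 7 = 25 → 'z'
  't' (19) + 7 = 0 → 'a'
  'e' (4) + 7 = 11 → 'l'
Result = "dhzal"


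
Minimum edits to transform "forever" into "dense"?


Word 1: "forever" (length 7)
Word 2: "dense" (length 5)
One optimal edit sequence (insert/delete/substitute each cost 1):
  1. delete 'f'  (+1)
  2. delete 'o'  (+1)
  3. substitute 'r' -> 'd'  (+1)
  4. keep 'e'
  5. substitute 'v' -> 'n'  (+1)
  6. substitute 'e' -> 's'  (+1)
  7. substitute 'r' -> 'e'  (+1)
Total edit operations: 6
Edit distance = 6


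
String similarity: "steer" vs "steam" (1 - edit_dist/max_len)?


Word 1: "steer" (length 5)
Word 2: "steam" (length 5)
One optimal edit sequence:
  1. keep 's'
  2. keep 't'
  3. keep 'e'
  4. substitute 'e' -> 'a'  (+1)
  5. substitute 'r' -> 'm'  (+1)
Edit distance = 2
Max length = max(5, 5) = 5
Similarity = 1 - 2/5
= 0.6000


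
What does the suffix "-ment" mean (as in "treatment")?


Suffix: -ment
As in: treatment -> treat + -ment
Meaning = result of action


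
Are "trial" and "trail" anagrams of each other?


Word 1: "trial" → sorted: ailrt
Word 2: "trail" → sorted: ailrt
Same letters? ailrt == ailrt
Anagram = Yes


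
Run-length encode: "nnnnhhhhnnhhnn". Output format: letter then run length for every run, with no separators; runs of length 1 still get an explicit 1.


String: "nnnnhhhhnnhhnn"
Scanning for consecutive runs:
  'n' x 4
  'h' x 4
  'n' x 2
  'h' x 2
  'n' x 2
RLE = "n4h4n2h2n2"


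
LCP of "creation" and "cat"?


Word 1: "creation"
Word 2: "cat"
Comparing from start:
  Pos 0: 'c' == 'c'
  Pos 1: 'r' != 'a' (stop)
LCP = "c" (length 1)


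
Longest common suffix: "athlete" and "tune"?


Word 1: "athlete"
Word 2: "tune"
Comparing from end:
  Pos -1: 'e' == 'e'
  Pos -2: 't' != 'n' (stop)
LCS = "e" (length 1)


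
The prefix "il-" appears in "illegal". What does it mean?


Prefix: il-
As in: illegal -> il- + legal
Meaning = not


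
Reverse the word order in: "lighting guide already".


Original: "lighting guide already"
Words (1..n): lighting | guide | already
Reversed (n..1): already | guide | lighting
Result = "already guide lighting"


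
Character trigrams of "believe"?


Word: "believe" (length 7)
Number of trigrams = 7 - 3 + 1 = 5
  Position 0: "bel"
  Position 1: "eli"
  Position 2: "lie"
  Position 3: "iev"
  Position 4: "eve"
Trigrams = "bel", "eli", "lie", "iev", "eve"


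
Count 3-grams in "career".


Word: "career" (length 6)
Number of 3-grams = length - 3 + 1 = 6 - 3 + 1
= 4


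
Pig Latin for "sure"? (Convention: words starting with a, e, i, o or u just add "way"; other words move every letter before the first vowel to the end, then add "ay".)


Word: "sure"
Starts with consonant(s) → move to end, add 'ay'
Consonant cluster: "s"
Pig Latin = "uresay"


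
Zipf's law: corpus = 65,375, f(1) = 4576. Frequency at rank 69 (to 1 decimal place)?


Zipf's law: f(r) = f(1) / r
f(1) = 4576
f(69) = 4576 / 69
= 66.3 occurrences


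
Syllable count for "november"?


Word: "november"
Syllable breakdown: no / vem / ber
Counting: 3 parts
= 3 syllables


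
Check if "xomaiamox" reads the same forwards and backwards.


Word: "xomaiamox"
Reversed: "xomaiamox"
Forward == Backward? xomaiamox == xomaiamox
Palindrome = Yes


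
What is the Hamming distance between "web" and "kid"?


Comparing character by character (same length = 3):
  Pos 0: 'w' vs 'k' !=
  Pos 1: 'e' vs 'i' !=
  Pos 2: 'b' vs 'd' !=
Hamming distance = 3


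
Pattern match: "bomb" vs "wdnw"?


Pattern of "bomb": [0, 1, 2, 0]
Pattern of "wdnw": [0, 1, 2, 0]
Patterns match
Same pattern = Yes


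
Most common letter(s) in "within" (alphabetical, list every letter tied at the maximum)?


Word: "within"
Letter counts:
  'h': 1
  'i': 2
  'n': 1
  't': 1
  'w': 1
Maximum count = 2
Most frequent = 'i' (2 times each)


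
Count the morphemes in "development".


Word: "development"
Morphemes: develop / -ment
Each morpheme carries meaning
= 2 morphemes


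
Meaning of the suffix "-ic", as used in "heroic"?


Suffix: -ic
Example: heroic = hero + -ic
Meaning = relating to


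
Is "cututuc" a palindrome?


Word: "cututuc"
Reversed: "cututuc"
Forward == Backward? cututuc == cututuc
Palindrome = Yes


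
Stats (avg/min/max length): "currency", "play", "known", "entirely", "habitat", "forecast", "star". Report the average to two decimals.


Lengths: "currency"=8, "play"=4, "known"=5, "entirely"=8, "habitat"=7, "forecast"=8, "star"=4
Sum = 44, Count = 7
Average = 44/7 = 6.29
= avg=6.29, min=4, max=8


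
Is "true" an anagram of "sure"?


Word 1: "sure" → sorted: ersu
Word 2: "true" → sorted: ertu
Same letters? ersu != ertu
Anagram = No


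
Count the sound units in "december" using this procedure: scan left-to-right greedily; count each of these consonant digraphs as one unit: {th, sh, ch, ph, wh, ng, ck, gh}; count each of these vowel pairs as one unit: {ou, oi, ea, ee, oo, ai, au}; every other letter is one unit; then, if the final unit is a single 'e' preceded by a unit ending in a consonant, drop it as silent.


Word: "december" (8 letters)
Left-to-right scan:
  1. 'd' (letter)
  2. 'e' (letter)
  3. 'c' (letter)
  4. 'e' (letter)
  5. 'm' (letter)
  6. 'b' (letter)
  7. 'e' (letter)
  8. 'r' (letter)
Units from scan: 8
Sound units = 8 units


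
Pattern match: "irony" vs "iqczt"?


Pattern of "irony": [0, 1, 2, 3, 4]
Pattern of "iqczt": [0, 1, 2, 3, 4]
Patterns match
Same pattern = Yes


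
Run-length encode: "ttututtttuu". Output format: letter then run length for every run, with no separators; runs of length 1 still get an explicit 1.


String: "ttututtttuu"
Scanning for consecutive runs:
  't' x 2
  'u' x 1
  't' x 1
  'u' x 1
  't' x 4
  'u' x 2
RLE = "t2u1t1u1t4u2"


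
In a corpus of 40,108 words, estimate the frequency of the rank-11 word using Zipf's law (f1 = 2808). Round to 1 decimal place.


Zipf's law: f(r) = f(1) / r
f(1) = 2808
f(11) = 2808 / 11
= 255.3 occurrences


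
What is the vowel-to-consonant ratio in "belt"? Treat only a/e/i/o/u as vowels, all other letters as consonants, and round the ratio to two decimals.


Word: "belt"
Vowels (a,e,i,o,u): 1
Consonants: 3
Ratio = 1/3
= 0.33


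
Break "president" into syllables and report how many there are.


Word: "president"
Syllable breakdown: pres · i · dent
Counting: 3 parts
= 3 syllables


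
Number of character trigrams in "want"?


Word: "want" (length 4)
Number of 3-grams = length - 3 + 1 = 4 - 3 + 1
= 2


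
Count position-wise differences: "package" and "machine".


Comparing character by character (same length = 7):
  Pos 0: 'p' vs 'm' !=
  Pos 1: 'a' vs 'a' =
  Pos 2: 'c' vs 'c' =
  Pos 3: 'k' vs 'h' !=
  Pos 4: 'a' vs 'i' !=
  Pos 5: 'g' vs 'n' !=
  Pos 6: 'e' vs 'e' =
Hamming distance = 4


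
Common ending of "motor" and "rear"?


Word 1: "motor"
Word 2: "rear"
Comparing from end:
  Pos -1: 'r' == 'r'
  Pos -2: 'o' != 'a' (stop)
LCS = "r" (length 1)


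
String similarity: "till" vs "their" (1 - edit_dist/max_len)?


Word 1: "till" (length 4)
Word 2: "their" (length 5)
One optimal edit sequence:
  1. keep 't'
  2. insert 'h'  (+1)
  3. substitute 'i' -> 'e'  (+1)
  4. substitute 'l' -> 'i'  (+1)
  5. substitute 'l' -> 'r'  (+1)
Edit distance = 4
Max length = max(4, 5) = 5
Similarity = 1 - 4/5
= 0.2000


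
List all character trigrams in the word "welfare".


Word: "welfare" (length 7)
Number of trigrams = 7 - 3 + 1 = 5
  Position 0: "wel"
  Position 1: "elf"
  Position 2: "lfa"
  Position 3: "far"
  Position 4: "are"
Trigrams = "wel", "elf", "lfa", "far", "are"


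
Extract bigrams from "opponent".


Word: "opponent" (length 8)
Number of bigrams = 8 - 2 + 1 = 7
  Position 0: "op"
  Position 1: "pp"
  Position 2: "po"
  Position 3: "on"
  Position 4: "ne"
  Position 5: "en"
  Position 6: "nt"
Bigrams = "op", "pp", "po", "on", "ne", "en", "nt"


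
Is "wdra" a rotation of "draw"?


Word: "draw", Candidate: "wdra"
Method: check if candidate is substring of word+word
"drawdraw" contains "wdra"? Yes
Is rotation = Yes


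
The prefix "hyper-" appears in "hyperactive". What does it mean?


Prefix: hyper-
Example: hyperactive (hyper- + active)
Meaning = over / excessive


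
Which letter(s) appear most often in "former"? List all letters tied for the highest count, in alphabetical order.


Word: "former"
Letter counts:
  'e': 1
  'f': 1
  'm': 1
  'o': 1
  'r': 2
Maximum count = 2
Most frequent = 'r' (2 times each)


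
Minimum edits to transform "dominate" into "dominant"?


Word 1: "dominate" (length 8)
Word 2: "dominant" (length 8)
One optimal edit sequence (insert/delete/substitute each cost 1):
  1. keep 'd'
  2. keep 'o'
  3. keep 'm'
  4. keep 'i'
  5. keep 'n'
  6. keep 'a'
  7. substitute 't' -> 'n'  (+1)
  8. substitute 'e' -> 't'  (+1)
Total edit operations: 2
Edit distance = 2


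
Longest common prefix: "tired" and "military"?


Word 1: "tired"
Word 2: "military"
Comparing from start:
  Pos 0: 't' != 'm' (stop)
LCP = "" (length 0)


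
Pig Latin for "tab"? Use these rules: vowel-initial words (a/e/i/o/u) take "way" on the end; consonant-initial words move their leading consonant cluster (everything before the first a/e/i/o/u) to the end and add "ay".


Word: "tab"
Starts with consonant(s) → move to end, add 'ay'
Consonant cluster: "t"
Pig Latin = "abtay"


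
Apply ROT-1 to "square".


Word: "square"
Shift: 1
Each letter → (letter + shift) mod 26:
  's' (18) + 1 = 19 → 't'
  'q' (16) + 1 = 17 → 'r'
  'u' (20) + 1 = 21 → 'v'
  'a' (0) + 1 = 1 → 'b'
  'r' (17) + 1 = 18 → 's'
  'e' (4) + 1 = 5 → 'f'
Result = "trvbsf"


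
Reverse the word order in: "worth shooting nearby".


Original: "worth shooting nearby"
Words (1..n): worth | shooting | nearby
Reversed (n..1): nearby | shooting | worth
Result = "nearby shooting worth"


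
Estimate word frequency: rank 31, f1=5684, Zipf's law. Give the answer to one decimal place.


Zipf's law: f(r) = f(1) / r
f(1) = 5684
f(31) = 5684 / 31
= 183.4 occurrences


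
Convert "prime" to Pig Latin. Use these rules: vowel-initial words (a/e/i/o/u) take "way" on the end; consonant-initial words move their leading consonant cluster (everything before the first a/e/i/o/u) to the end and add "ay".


Word: "prime"
Starts with consonant(s) → move to end, add 'ay'
Consonant cluster: "pr"
Pig Latin = "imepray"


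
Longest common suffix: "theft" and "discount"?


Word 1: "theft"
Word 2: "discount"
Comparing from end:
  Pos -1: 't' == 't'
  Pos -2: 'f' != 'n' (stop)
LCS = "t" (length 1)


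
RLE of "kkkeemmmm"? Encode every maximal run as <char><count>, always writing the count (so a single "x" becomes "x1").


String: "kkkeemmmm"
Scanning for consecutive runs:
  'k' x 3
  'e' x 2
  'm' x 4
RLE = "k3e2m4"


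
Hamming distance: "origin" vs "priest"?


Comparing character by character (same length = 6):
  Pos 0: 'o' vs 'p' !=
  Pos 1: 'r' vs 'r' =
  Pos 2: 'i' vs 'i' =
  Pos 3: 'g' vs 'e' !=
  Pos 4: 'i' vs 's' !=
  Pos 5: 'n' vs 't' !=
Hamming distance = 4


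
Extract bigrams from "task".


Word: "task" (length 4)
Number of bigrams = 4 - 2 + 1 = 3
  Position 0: "ta"
  Position 1: "as"
  Position 2: "sk"
Bigrams = "ta", "as", "sk"


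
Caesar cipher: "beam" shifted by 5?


Word: "beam"
Shift: 5
Each letter → (letter + shift) mod 26:
  'b' (1) + 5 = 6 → 'g'
  'e' (4) + 5 = 9 → 'j'
  'a' (0) + 5 = 5 → 'f'
  'm' (12) + 5 = 17 → 'r'
Result = "gjfr"


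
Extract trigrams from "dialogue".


Word: "dialogue" (length 8)
Number of trigrams = 8 - 3 + 1 = 6
  Position 0: "dia"
  Position 1: "ial"
  Position 2: "alo"
  Position 3: "log"
  Position 4: "ogu"
  Position 5: "gue"
Trigrams = "dia", "ial", "alo", "log", "ogu", "gue"


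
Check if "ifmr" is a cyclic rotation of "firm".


Word: "firm", Candidate: "ifmr"
Method: check if candidate is substring of word+word
"firmfirm" contains "ifmr"? No
Is rotation = No


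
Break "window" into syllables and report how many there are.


Word: "window"
Syllable breakdown: win / dow
Counting: 2 parts
= 2 syllables


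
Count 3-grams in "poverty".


Word: "poverty" (length 7)
Number of 3-grams = length - 3 + 1 = 7 - 3 + 1
= 5


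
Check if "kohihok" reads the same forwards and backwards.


Word: "kohihok"
Reversed: "kohihok"
Forward == Backward? kohihok == kohihok
Palindrome = Yes


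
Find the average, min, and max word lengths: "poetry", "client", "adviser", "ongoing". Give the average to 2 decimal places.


Lengths: "poetry"=6, "client"=6, "adviser"=7, "ongoing"=7
Sum = 26, Count = 4
Average = 26/4 = 6.50
= avg=6.50, min=6, max=7


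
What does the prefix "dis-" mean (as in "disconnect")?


Prefix: dis-
As in: disconnect -> dis- + connect
Meaning = not / opposite


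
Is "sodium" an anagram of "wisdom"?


Word 1: "wisdom" → sorted: dimosw
Word 2: "sodium" → sorted: dimosu
Same letters? dimosw != dimosu
Anagram = No


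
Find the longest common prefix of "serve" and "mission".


Word 1: "serve"
Word 2: "mission"
Comparing from start:
  Pos 0: 's' != 'm' (stop)
LCP = "" (length 0)


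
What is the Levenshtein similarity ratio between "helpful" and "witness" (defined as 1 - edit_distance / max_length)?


Word 1: "helpful" (length 7)
Word 2: "witness" (length 7)
One optimal edit sequence:
  1. substitute 'h' -> 'w'  (+1)
  2. substitute 'e' -> 'i'  (+1)
  3. substitute 'l' -> 't'  (+1)
  4. substitute 'p' -> 'n'  (+1)
  5. substitute 'f' -> 'e'  (+1)
  6. substitute 'u' -> 's'  (+1)
  7. substitute 'l' -> 's'  (+1)
Edit distance = 7
Max length = max(7, 7) = 7
Similarity = 1 - 7/7
= 0.0000


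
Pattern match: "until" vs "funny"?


Pattern of "until": [0, 1, 2, 3, 4]
Pattern of "funny": [0, 1, 2, 2, 3]
Patterns do not match
Same pattern = No


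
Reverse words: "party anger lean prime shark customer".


Original: "party anger lean prime shark customer"
Words (1..n): party | anger | lean | prime | shark | customer
Reversed (n..1): customer | shark | prime | lean | anger | party
Result = "customer shark prime lean anger party"


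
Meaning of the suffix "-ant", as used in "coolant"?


Suffix: -ant
Example: coolant (cool + -ant)
Meaning = one who / that which


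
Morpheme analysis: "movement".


Word: "movement"
Morphemes: move | -ment
Each morpheme carries meaning
= 2 morphemes


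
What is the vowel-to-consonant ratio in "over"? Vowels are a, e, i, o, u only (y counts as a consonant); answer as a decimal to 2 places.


Word: "over"
Vowels (a,e,i,o,u): 2
Consonants: 2
Ratio = 2/2
= 1.00


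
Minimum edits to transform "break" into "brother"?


Word 1: "break" (length 5)
Word 2: "brother" (length 7)
One optimal edit sequence (insert/delete/substitute each cost 1):
  1. keep 'b'
  2. keep 'r'
  3. insert 'o'  (+1)
  4. insert 't'  (+1)
  5. substitute 'e' -> 'h'  (+1)
  6. substitute 'a' -> 'e'  (+1)
  7. substitute 'k' -> 'r'  (+1)
Total edit operations: 5
Edit distance = 5


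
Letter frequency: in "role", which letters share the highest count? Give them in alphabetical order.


Word: "role"
Letter counts:
  'e': 1
  'l': 1
  'o': 1
  'r': 1
Maximum count = 1
Most frequent = 'e', 'l', 'o', 'r' (1 time each)


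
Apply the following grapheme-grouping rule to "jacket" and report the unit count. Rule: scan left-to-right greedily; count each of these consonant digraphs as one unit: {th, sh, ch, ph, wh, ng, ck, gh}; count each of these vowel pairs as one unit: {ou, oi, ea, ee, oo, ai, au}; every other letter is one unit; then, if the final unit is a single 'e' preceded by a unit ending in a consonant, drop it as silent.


Word: "jacket" (6 letters)
Left-to-right scan:
  1. 'j' (letter)
  2. 'a' (letter)
  3. 'ck' (digraph)
  4. 'e' (letter)
  5. 't' (letter)
Units from scan: 5
Sound units = 5 units


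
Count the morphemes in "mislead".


Word: "mislead"
Morphemes: mis- | lead
Each morpheme carries meaning
= 2 morphemes


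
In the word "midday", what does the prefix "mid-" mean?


Prefix: mid-
Example: midday = mid- + day
Meaning = middle


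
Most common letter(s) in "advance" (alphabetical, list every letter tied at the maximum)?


Word: "advance"
Letter counts:
  'a': 2
  'c': 1
  'd': 1
  'e': 1
  'n': 1
  'v': 1
Maximum count = 2
Most frequent = 'a' (2 times each)


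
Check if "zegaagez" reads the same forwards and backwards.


Word: "zegaagez"
Reversed: "zegaagez"
Forward == Backward? zegaagez == zegaagez
Palindrome = Yes


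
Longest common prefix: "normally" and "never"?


Word 1: "normally"
Word 2: "never"
Comparing from start:
  Pos 0: 'n' == 'n'
  Pos 1: 'o' != 'e' (stop)
LCP = "n" (length 1)


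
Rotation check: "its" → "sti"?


Word: "its", Candidate: "sti"
Method: check if candidate is substring of word+word
"itsits" contains "sti"? No
Is rotation = No


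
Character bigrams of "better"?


Word: "better" (length 6)
Number of bigrams = 6 - 2 + 1 = 5
  Position 0: "be"
  Position 1: "et"
  Position 2: "tt"
  Position 3: "te"
  Position 4: "er"
Bigrams = "be", "et", "tt", "te", "er"


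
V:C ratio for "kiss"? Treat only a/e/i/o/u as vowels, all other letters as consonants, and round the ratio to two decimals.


Word: "kiss"
Vowels (a,e,i,o,u): 1
Consonants: 3
Ratio = 1/3
= 0.33


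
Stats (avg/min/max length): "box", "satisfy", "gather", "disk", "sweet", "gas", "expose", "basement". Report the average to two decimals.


Lengths: "box"=3, "satisfy"=7, "gather"=6, "disk"=4, "sweet"=5, "gas"=3, "expose"=6, "basement"=8
Sum = 42, Count = 8
Average = 42/8 = 5.25
= avg=5.25, min=3, max=8


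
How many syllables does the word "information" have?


Word: "information"
Syllable breakdown: in | for | ma | tion
Counting: 4 parts
= 4 syllables


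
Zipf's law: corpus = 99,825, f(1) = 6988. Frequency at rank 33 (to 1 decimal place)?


Zipf's law: f(r) = f(1) / r
f(1) = 6988
f(33) = 6988 / 33
= 211.8 occurrences


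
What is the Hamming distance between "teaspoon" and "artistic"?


Comparing character by character (same length = 8):
  Pos 0: 't' vs 'a' !=
  Pos 1: 'e' vs 'r' !=
  Pos 2: 'a' vs 't' !=
  Pos 3: 's' vs 'i' !=
  Pos 4: 'p' vs 's' !=
  Pos 5: 'o' vs 't' !=
  Pos 6: 'o' vs 'i' !=
  Pos 7: 'n' vs 'c' !=
Hamming distance = 8


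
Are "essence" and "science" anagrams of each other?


Word 1: "essence" → sorted: ceeenss
Word 2: "science" → sorted: cceeins
Same letters? ceeenss != cceeins
Anagram = No


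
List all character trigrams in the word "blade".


Word: "blade" (length 5)
Number of trigrams = 5 - 3 + 1 = 3
  Position 0: "bla"
  Position 1: "lad"
  Position 2: "ade"
Trigrams = "bla", "lad", "ade"


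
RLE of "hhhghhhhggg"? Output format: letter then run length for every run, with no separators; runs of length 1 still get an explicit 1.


String: "hhhghhhhggg"
Scanning for consecutive runs:
  'h' x 3
  'g' x 1
  'h' x 4
  'g' x 3
RLE = "h3g1h4g3"


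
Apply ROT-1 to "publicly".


Word: "publicly"
Shift: 1
Each letter → (letter + shift) mod 26:
  'p' (15) + 1 = 16 → 'q'
  'u' (20) + 1 = 21 → 'v'
  'b' (1) + 1 = 2 → 'c'
  'l' (11) + 1 = 12 → 'm'
  'i' (8) + 1 = 9 → 'j'
  'c' (2) + 1 = 3 → 'd'
  'l' (11) + 1 = 12 → 'm'
  'y' (24) + 1 = 25 → 'z'
Result = "qvcmjdmz"


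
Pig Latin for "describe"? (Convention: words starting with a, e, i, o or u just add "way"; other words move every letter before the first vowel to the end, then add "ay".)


Word: "describe"
Starts with consonant(s) → move to end, add 'ay'
Consonant cluster: "d"
Pig Latin = "escribeday"


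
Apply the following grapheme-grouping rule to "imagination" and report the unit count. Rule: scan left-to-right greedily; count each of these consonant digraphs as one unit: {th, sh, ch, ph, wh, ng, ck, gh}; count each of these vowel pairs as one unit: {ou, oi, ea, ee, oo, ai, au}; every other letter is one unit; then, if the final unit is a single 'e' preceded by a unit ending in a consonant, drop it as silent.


Word: "imagination" (11 letters)
Left-to-right scan:
  1. 'i' (letter)
  2. 'm' (letter)
  3. 'a' (letter)
  4. 'g' (letter)
  5. 'i' (letter)
  6. 'n' (letter)
  7. 'a' (letter)
  8. 't' (letter)
  9. 'i' (letter)
  10. 'o' (letter)
  11. 'n' (letter)
Units from scan: 11
Sound units = 11 units


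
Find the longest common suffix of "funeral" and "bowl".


Word 1: "funeral"
Word 2: "bowl"
Comparing from end:
  Pos -1: 'l' == 'l'
  Pos -2: 'a' != 'w' (stop)
LCS = "l" (length 1)


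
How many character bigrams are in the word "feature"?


Word: "feature" (length 7)
Number of 2-grams = length - 2 + 1 = 7 - 2 + 1
= 6


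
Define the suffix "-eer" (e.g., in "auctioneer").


Suffix: -eer
Example: auctioneer (auction + -eer)
Meaning = one who is concerned with


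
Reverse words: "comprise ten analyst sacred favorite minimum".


Original: "comprise ten analyst sacred favorite minimum"
Words (1..n): comprise | ten | analyst | sacred | favorite | minimum
Reversed (n..1): minimum | favorite | sacred | analyst | ten | comprise
Result = "minimum favorite sacred analyst ten comprise"


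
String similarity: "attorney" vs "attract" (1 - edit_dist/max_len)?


Word 1: "attorney" (length 8)
Word 2: "attract" (length 7)
One optimal edit sequence:
  1. keep 'a'
  2. keep 't'
  3. keep 't'
  4. delete 'o'  (+1)
  5. keep 'r'
  6. substitute 'n' -> 'a'  (+1)
  7. substitute 'e' -> 'c'  (+1)
  8. substitute 'y' -> 't'  (+1)
Edit distance = 4
Max length = max(8, 7) = 8
Similarity = 1 - 4/8
= 0.5000


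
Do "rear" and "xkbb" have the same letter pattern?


Pattern of "rear": [0, 1, 2, 0]
Pattern of "xkbb": [0, 1, 2, 2]
Patterns do not match
Same pattern = No


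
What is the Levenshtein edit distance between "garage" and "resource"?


Word 1: "garage" (length 6)
Word 2: "resource" (length 8)
One optimal edit sequence (insert/delete/substitute each cost 1):
  1. insert 'r'  (+1)
  2. insert 'e'  (+1)
  3. substitute 'g' -> 's'  (+1)
  4. substitute 'a' -> 'o'  (+1)
  5. substitute 'r' -> 'u'  (+1)
  6. substitute 'a' -> 'r'  (+1)
  7. substitute 'g' -> 'c'  (+1)
  8. keep 'e'
Total edit operations: 7
Edit distance = 7


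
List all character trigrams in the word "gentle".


Word: "gentle" (length 6)
Number of trigrams = 6 - 3 + 1 = 4
  Position 0: "gen"
  Position 1: "ent"
  Position 2: "ntl"
  Position 3: "tle"
Trigrams = "gen", "ent", "ntl", "tle"


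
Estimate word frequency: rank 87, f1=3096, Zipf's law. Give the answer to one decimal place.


Zipf's law: f(r) = f(1) / r
f(1) = 3096
f(87) = 3096 / 87
= 35.6 occurrences


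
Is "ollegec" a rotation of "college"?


Word: "college", Candidate: "ollegec"
Method: check if candidate is substring of word+word
"collegecollege" contains "ollegec"? Yes
Is rotation = Yes


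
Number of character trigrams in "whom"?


Word: "whom" (length 4)
Number of 3-grams = length - 3 + 1 = 4 - 3 + 1
= 2


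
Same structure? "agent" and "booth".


Pattern of "agent": [0, 1, 2, 3, 4]
Pattern of "booth": [0, 1, 1, 2, 3]
Patterns do not match
Same pattern = No


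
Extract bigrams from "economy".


Word: "economy" (length 7)
Number of bigrams = 7 - 2 + 1 = 6
  Position 0: "ec"
  Position 1: "co"
  Position 2: "on"
  Position 3: "no"
  Position 4: "om"
  Position 5: "my"
Bigrams = "ec", "co", "on", "no", "om", "my"


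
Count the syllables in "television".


Word: "television"
Syllable breakdown: tel / e / vi / sion
Counting: 4 parts
= 4 syllables


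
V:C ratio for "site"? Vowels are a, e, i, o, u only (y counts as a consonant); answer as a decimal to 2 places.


Word: "site"
Vowels (a,e,i,o,u): 2
Consonants: 2
Ratio = 2/2
= 1.00


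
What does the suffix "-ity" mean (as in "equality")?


Suffix: -ity
Example: equality (equal + -ity)
Meaning = quality of


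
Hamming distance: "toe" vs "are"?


Comparing character by character (same length = 3):
  Pos 0: 't' vs 'a' !=
  Pos 1: 'o' vs 'r' !=
  Pos 2: 'e' vs 'e' =
Hamming distance = 2


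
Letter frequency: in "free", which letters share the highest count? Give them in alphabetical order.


Word: "free"
Letter counts:
  'e': 2
  'f': 1
  'r': 1
Maximum count = 2
Most frequent = 'e' (2 times each)


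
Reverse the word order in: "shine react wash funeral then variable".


Original: "shine react wash funeral then variable"
Words (1..n): shine | react | wash | funeral | then | variable
Reversed (n..1): variable | then | funeral | wash | react | shine
Result = "variable then funeral wash react shine"


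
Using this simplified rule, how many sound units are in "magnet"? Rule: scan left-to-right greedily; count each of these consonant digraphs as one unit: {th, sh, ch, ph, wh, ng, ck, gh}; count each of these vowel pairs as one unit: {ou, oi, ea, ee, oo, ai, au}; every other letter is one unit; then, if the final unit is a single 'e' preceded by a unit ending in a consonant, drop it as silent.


Word: "magnet" (6 letters)
Left-to-right scan:
  (1) 'm' (letter)
  (2) 'a' (letter)
  (3) 'g' (letter)
  (4) 'n' (letter)
  (5) 'e' (letter)
  (6) 't' (letter)
Units from scan: 6
Sound units = 6 units


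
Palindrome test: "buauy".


Word: "buauy"
Reversed: "yuaub"
Forward == Backward? buauy != yuaub
Palindrome = No


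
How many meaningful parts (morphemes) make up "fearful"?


Word: "fearful"
Morphemes: fear + -ful
Each morpheme carries meaning
= 2 morphemes


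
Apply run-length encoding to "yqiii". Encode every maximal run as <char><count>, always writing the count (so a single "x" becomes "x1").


String: "yqiii"
Scanning for consecutive runs:
  'y' x 1
  'q' x 1
  'i' x 3
RLE = "y1q1i3"


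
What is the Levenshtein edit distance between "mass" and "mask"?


Word 1: "mass" (length 4)
Word 2: "mask" (length 4)
One optimal edit sequence (insert/delete/substitute each cost 1):
  1. keep 'm'
  2. keep 'a'
  3. keep 's'
  4. substitute 's' -> 'k'  (+1)
Total edit operations: 1
Edit distance = 1


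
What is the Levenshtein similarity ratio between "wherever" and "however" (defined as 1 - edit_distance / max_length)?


Word 1: "wherever" (length 8)
Word 2: "however" (length 7)
One optimal edit sequence:
  1. delete 'w'  (+1)
  2. keep 'h'
  3. substitute 'e' -> 'o'  (+1)
  4. substitute 'r' -> 'w'  (+1)
  5. keep 'e'
  6. keep 'v'
  7. keep 'e'
  8. keep 'r'
Edit distance = 3
Max length = max(8, 7) = 8
Similarity = 1 - 3/8
= 0.6250


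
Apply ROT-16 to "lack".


Word: "lack"
Shift: 16
Each letter → (letter + shift) mod 26:
  'l' (11) + 16 = 1 → 'b'
  'a' (0) + 16 = 16 → 'q'
  'c' (2) + 16 = 18 → 's'
  'k' (10) + 16 = 0 → 'a'
Result = "bqsa"


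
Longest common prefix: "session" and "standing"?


Word 1: "session"
Word 2: "standing"
Comparing from start:
  Pos 0: 's' == 's'
  Pos 1: 'e' != 't' (stop)
LCP = "s" (length 1)


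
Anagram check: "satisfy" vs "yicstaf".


Word 1: "satisfy" → sorted: afissty
Word 2: "yicstaf" → sorted: acfisty
Same letters? afissty != acfisty
Anagram = No


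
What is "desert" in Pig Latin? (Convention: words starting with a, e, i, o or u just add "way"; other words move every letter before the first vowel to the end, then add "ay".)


Word: "desert"
Starts with consonant(s) → move to end, add 'ay'
Consonant cluster: "d"
Pig Latin = "esertday"


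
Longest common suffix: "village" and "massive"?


Word 1: "village"
Word 2: "massive"
Comparing from end:
  Pos -1: 'e' == 'e'
  Pos -2: 'g' != 'v' (stop)
LCS = "e" (length 1)


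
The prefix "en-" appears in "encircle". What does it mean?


Prefix: en-
As in: encircle -> en- + circle
Meaning = cause to / put into


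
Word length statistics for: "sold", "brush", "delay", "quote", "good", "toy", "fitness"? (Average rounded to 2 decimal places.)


Lengths: "sold"=4, "brush"=5, "delay"=5, "quote"=5, "good"=4, "toy"=3, "fitness"=7
Sum = 33, Count = 7
Average = 33/7 = 4.71
= avg=4.71, min=3, max=7


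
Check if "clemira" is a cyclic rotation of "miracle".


Word: "miracle", Candidate: "clemira"
Method: check if candidate is substring of word+word
"miraclemiracle" contains "clemira"? Yes
Is rotation = Yes


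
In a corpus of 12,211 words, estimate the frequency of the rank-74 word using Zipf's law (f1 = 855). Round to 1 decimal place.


Zipf's law: f(r) = f(1) / r
f(1) = 855
f(74) = 855 / 74
= 11.6 occurrences


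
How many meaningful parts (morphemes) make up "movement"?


Word: "movement"
Morphemes: move / -ment
Each morpheme carries meaning
= 2 morphemes


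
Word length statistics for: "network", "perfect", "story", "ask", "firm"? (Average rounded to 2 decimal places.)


Lengths: "network"=7, "perfect"=7, "story"=5, "ask"=3, "firm"=4
Sum = 26, Count = 5
Average = 26/5 = 5.20
= avg=5.20, min=3, max=7


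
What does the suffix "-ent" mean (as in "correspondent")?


Suffix: -ent
Example: correspondent (correspond + -ent)
Meaning = one who / that which


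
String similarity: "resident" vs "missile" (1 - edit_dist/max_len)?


Word 1: "resident" (length 8)
Word 2: "missile" (length 7)
One optimal edit sequence:
  1. insert 'm'  (+1)
  2. substitute 'r' -> 'i'  (+1)
  3. substitute 'e' -> 's'  (+1)
  4. keep 's'
  5. keep 'i'
  6. substitute 'd' -> 'l'  (+1)
  7. keep 'e'
  8. delete 'n'  (+1)
  9. delete 't'  (+1)
Edit distance = 6
Max length = max(8, 7) = 8
Similarity = 1 - 6/8
= 0.2500
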